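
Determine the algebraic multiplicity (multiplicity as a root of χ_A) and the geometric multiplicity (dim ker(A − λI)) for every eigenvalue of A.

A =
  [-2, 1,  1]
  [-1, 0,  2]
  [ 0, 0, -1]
λ = -1: alg = 3, geom = 1

Step 1 — factor the characteristic polynomial to read off the algebraic multiplicities:
  χ_A(x) = (x + 1)^3

Step 2 — compute geometric multiplicities via the rank-nullity identity g(λ) = n − rank(A − λI):
  rank(A − (-1)·I) = 2, so dim ker(A − (-1)·I) = n − 2 = 1

Summary:
  λ = -1: algebraic multiplicity = 3, geometric multiplicity = 1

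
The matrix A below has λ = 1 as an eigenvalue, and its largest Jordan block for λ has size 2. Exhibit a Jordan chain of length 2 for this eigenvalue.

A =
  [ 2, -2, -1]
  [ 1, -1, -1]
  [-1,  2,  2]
A Jordan chain for λ = 1 of length 2:
v_1 = (1, 1, -1)ᵀ
v_2 = (1, 0, 0)ᵀ

Let N = A − (1)·I. We want v_2 with N^2 v_2 = 0 but N^1 v_2 ≠ 0; then v_{j-1} := N · v_j for j = 2, …, 2.

Pick v_2 = (1, 0, 0)ᵀ.
Then v_1 = N · v_2 = (1, 1, -1)ᵀ.

Sanity check: (A − (1)·I) v_1 = (0, 0, 0)ᵀ = 0. ✓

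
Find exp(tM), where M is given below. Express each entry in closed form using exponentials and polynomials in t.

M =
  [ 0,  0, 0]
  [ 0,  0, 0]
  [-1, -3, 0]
e^{tM} =
  [1, 0, 0]
  [0, 1, 0]
  [-t, -3*t, 1]

Strategy: write M = P · J · P⁻¹ where J is a Jordan canonical form, so e^{tM} = P · e^{tJ} · P⁻¹, and e^{tJ} can be computed block-by-block.

M has Jordan form
J =
  [0, 1, 0]
  [0, 0, 0]
  [0, 0, 0]
(up to reordering of blocks).

Per-block formulas:
  For a 1×1 block at λ = 0: exp(t · [0]) = [e^(0t)].
  For a 2×2 Jordan block J_2(0): exp(t · J_2(0)) = e^(0t)·(I + t·N), where N is the 2×2 nilpotent shift.

After assembling e^{tJ} and conjugating by P, we get:

e^{tM} =
  [1, 0, 0]
  [0, 1, 0]
  [-t, -3*t, 1]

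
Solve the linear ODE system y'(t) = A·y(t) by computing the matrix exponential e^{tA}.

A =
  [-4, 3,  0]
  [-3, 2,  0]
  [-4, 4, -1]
e^{tA} =
  [-3*t*exp(-t) + exp(-t), 3*t*exp(-t), 0]
  [-3*t*exp(-t), 3*t*exp(-t) + exp(-t), 0]
  [-4*t*exp(-t), 4*t*exp(-t), exp(-t)]

Strategy: write A = P · J · P⁻¹ where J is a Jordan canonical form, so e^{tA} = P · e^{tJ} · P⁻¹, and e^{tJ} can be computed block-by-block.

A has Jordan form
J =
  [-1,  1,  0]
  [ 0, -1,  0]
  [ 0,  0, -1]
(up to reordering of blocks).

Per-block formulas:
  For a 1×1 block at λ = -1: exp(t · [-1]) = [e^(-1t)].
  For a 2×2 Jordan block J_2(-1): exp(t · J_2(-1)) = e^(-1t)·(I + t·N), where N is the 2×2 nilpotent shift.

After assembling e^{tJ} and conjugating by P, we get:

e^{tA} =
  [-3*t*exp(-t) + exp(-t), 3*t*exp(-t), 0]
  [-3*t*exp(-t), 3*t*exp(-t) + exp(-t), 0]
  [-4*t*exp(-t), 4*t*exp(-t), exp(-t)]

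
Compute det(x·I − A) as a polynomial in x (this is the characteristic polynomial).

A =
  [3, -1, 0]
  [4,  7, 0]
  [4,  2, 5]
x^3 - 15*x^2 + 75*x - 125

Expanding det(x·I − A) (e.g. by cofactor expansion or by noting that A is similar to its Jordan form J, which has the same characteristic polynomial as A) gives
  χ_A(x) = x^3 - 15*x^2 + 75*x - 125
which factors as (x - 5)^3. The eigenvalues (with algebraic multiplicities) are λ = 5 with multiplicity 3.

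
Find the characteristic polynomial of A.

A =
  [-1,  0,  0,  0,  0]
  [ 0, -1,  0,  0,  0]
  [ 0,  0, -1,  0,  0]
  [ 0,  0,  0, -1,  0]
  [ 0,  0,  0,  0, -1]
x^5 + 5*x^4 + 10*x^3 + 10*x^2 + 5*x + 1

Expanding det(x·I − A) (e.g. by cofactor expansion or by noting that A is similar to its Jordan form J, which has the same characteristic polynomial as A) gives
  χ_A(x) = x^5 + 5*x^4 + 10*x^3 + 10*x^2 + 5*x + 1
which factors as (x + 1)^5. The eigenvalues (with algebraic multiplicities) are λ = -1 with multiplicity 5.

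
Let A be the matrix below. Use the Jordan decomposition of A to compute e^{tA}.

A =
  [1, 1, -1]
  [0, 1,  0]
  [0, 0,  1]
e^{tA} =
  [exp(t), t*exp(t), -t*exp(t)]
  [0, exp(t), 0]
  [0, 0, exp(t)]

Strategy: write A = P · J · P⁻¹ where J is a Jordan canonical form, so e^{tA} = P · e^{tJ} · P⁻¹, and e^{tJ} can be computed block-by-block.

A has Jordan form
J =
  [1, 1, 0]
  [0, 1, 0]
  [0, 0, 1]
(up to reordering of blocks).

Per-block formulas:
  For a 1×1 block at λ = 1: exp(t · [1]) = [e^(1t)].
  For a 2×2 Jordan block J_2(1): exp(t · J_2(1)) = e^(1t)·(I + t·N), where N is the 2×2 nilpotent shift.

After assembling e^{tJ} and conjugating by P, we get:

e^{tA} =
  [exp(t), t*exp(t), -t*exp(t)]
  [0, exp(t), 0]
  [0, 0, exp(t)]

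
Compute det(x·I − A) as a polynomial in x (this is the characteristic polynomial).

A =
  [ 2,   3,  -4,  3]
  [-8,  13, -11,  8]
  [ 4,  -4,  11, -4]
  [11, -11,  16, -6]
x^4 - 20*x^3 + 150*x^2 - 500*x + 625

Expanding det(x·I − A) (e.g. by cofactor expansion or by noting that A is similar to its Jordan form J, which has the same characteristic polynomial as A) gives
  χ_A(x) = x^4 - 20*x^3 + 150*x^2 - 500*x + 625
which factors as (x - 5)^4. The eigenvalues (with algebraic multiplicities) are λ = 5 with multiplicity 4.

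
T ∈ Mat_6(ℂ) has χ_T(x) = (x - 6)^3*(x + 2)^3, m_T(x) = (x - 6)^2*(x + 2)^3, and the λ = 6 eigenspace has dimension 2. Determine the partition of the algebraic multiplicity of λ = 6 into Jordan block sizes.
Block sizes for λ = 6: [2, 1]

Step 1 — from the characteristic polynomial, algebraic multiplicity of λ = 6 is 3. From dim ker(T − (6)·I) = 2, there are exactly 2 Jordan blocks for λ = 6.
Step 2 — from the minimal polynomial, the factor (x − 6)^2 tells us the largest block for λ = 6 has size 2.
Step 3 — with total size 3, 2 blocks, and largest block 2, the block sizes (in nonincreasing order) are [2, 1].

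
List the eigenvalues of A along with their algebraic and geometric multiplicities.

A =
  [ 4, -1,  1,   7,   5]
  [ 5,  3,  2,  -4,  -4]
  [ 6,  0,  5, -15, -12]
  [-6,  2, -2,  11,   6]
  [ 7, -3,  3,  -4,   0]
λ = 4: alg = 2, geom = 1; λ = 5: alg = 3, geom = 2

Step 1 — factor the characteristic polynomial to read off the algebraic multiplicities:
  χ_A(x) = (x - 5)^3*(x - 4)^2

Step 2 — compute geometric multiplicities via the rank-nullity identity g(λ) = n − rank(A − λI):
  rank(A − (4)·I) = 4, so dim ker(A − (4)·I) = n − 4 = 1
  rank(A − (5)·I) = 3, so dim ker(A − (5)·I) = n − 3 = 2

Summary:
  λ = 4: algebraic multiplicity = 2, geometric multiplicity = 1
  λ = 5: algebraic multiplicity = 3, geometric multiplicity = 2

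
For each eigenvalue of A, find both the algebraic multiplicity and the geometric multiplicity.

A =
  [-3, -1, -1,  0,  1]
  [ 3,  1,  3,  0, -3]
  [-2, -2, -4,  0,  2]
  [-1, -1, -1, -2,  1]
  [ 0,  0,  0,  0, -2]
λ = -2: alg = 5, geom = 4

Step 1 — factor the characteristic polynomial to read off the algebraic multiplicities:
  χ_A(x) = (x + 2)^5

Step 2 — compute geometric multiplicities via the rank-nullity identity g(λ) = n − rank(A − λI):
  rank(A − (-2)·I) = 1, so dim ker(A − (-2)·I) = n − 1 = 4

Summary:
  λ = -2: algebraic multiplicity = 5, geometric multiplicity = 4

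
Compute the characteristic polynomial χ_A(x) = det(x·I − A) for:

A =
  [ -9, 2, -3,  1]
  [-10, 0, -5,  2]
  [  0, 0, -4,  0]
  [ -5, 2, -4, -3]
x^4 + 16*x^3 + 96*x^2 + 256*x + 256

Expanding det(x·I − A) (e.g. by cofactor expansion or by noting that A is similar to its Jordan form J, which has the same characteristic polynomial as A) gives
  χ_A(x) = x^4 + 16*x^3 + 96*x^2 + 256*x + 256
which factors as (x + 4)^4. The eigenvalues (with algebraic multiplicities) are λ = -4 with multiplicity 4.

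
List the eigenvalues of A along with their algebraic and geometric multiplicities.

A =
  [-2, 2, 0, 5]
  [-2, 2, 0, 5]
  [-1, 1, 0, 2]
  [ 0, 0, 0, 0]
λ = 0: alg = 4, geom = 2

Step 1 — factor the characteristic polynomial to read off the algebraic multiplicities:
  χ_A(x) = x^4

Step 2 — compute geometric multiplicities via the rank-nullity identity g(λ) = n − rank(A − λI):
  rank(A − (0)·I) = 2, so dim ker(A − (0)·I) = n − 2 = 2

Summary:
  λ = 0: algebraic multiplicity = 4, geometric multiplicity = 2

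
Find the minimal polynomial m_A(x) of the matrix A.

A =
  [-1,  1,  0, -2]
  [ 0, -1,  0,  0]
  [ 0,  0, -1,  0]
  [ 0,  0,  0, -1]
x^2 + 2*x + 1

The characteristic polynomial is χ_A(x) = (x + 1)^4, so the eigenvalues are known. The minimal polynomial is
  m_A(x) = Π_λ (x − λ)^{k_λ}
where k_λ is the size of the *largest* Jordan block for λ (equivalently, the smallest k with (A − λI)^k v = 0 for every generalised eigenvector v of λ).

  λ = -1: largest Jordan block has size 2, contributing (x + 1)^2

So m_A(x) = (x + 1)^2 = x^2 + 2*x + 1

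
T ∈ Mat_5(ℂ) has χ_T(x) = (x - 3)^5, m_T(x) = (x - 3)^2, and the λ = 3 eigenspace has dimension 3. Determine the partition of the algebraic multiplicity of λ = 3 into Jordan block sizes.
Block sizes for λ = 3: [2, 2, 1]

Step 1 — from the characteristic polynomial, algebraic multiplicity of λ = 3 is 5. From dim ker(T − (3)·I) = 3, there are exactly 3 Jordan blocks for λ = 3.
Step 2 — from the minimal polynomial, the factor (x − 3)^2 tells us the largest block for λ = 3 has size 2.
Step 3 — with total size 5, 3 blocks, and largest block 2, the block sizes (in nonincreasing order) are [2, 2, 1].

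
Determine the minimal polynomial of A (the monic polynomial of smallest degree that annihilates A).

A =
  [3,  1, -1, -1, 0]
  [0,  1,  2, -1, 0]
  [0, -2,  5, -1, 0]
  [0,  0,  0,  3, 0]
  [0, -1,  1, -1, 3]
x^2 - 6*x + 9

The characteristic polynomial is χ_A(x) = (x - 3)^5, so the eigenvalues are known. The minimal polynomial is
  m_A(x) = Π_λ (x − λ)^{k_λ}
where k_λ is the size of the *largest* Jordan block for λ (equivalently, the smallest k with (A − λI)^k v = 0 for every generalised eigenvector v of λ).

  λ = 3: largest Jordan block has size 2, contributing (x − 3)^2

So m_A(x) = (x - 3)^2 = x^2 - 6*x + 9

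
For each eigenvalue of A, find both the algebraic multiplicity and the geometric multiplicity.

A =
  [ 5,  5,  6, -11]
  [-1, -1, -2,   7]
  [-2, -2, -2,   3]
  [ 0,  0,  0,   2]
λ = 0: alg = 2, geom = 1; λ = 2: alg = 2, geom = 1

Step 1 — factor the characteristic polynomial to read off the algebraic multiplicities:
  χ_A(x) = x^2*(x - 2)^2

Step 2 — compute geometric multiplicities via the rank-nullity identity g(λ) = n − rank(A − λI):
  rank(A − (0)·I) = 3, so dim ker(A − (0)·I) = n − 3 = 1
  rank(A − (2)·I) = 3, so dim ker(A − (2)·I) = n − 3 = 1

Summary:
  λ = 0: algebraic multiplicity = 2, geometric multiplicity = 1
  λ = 2: algebraic multiplicity = 2, geometric multiplicity = 1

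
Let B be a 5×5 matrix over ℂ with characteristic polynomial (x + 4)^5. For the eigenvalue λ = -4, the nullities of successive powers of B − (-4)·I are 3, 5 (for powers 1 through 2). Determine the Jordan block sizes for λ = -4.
Block sizes for λ = -4: [2, 2, 1]

From the dimensions of kernels of powers, the number of Jordan blocks of size at least j is d_j − d_{j−1} where d_j = dim ker(N^j) (with d_0 = 0). Computing the differences gives [3, 2].
The number of blocks of size exactly k is (#blocks of size ≥ k) − (#blocks of size ≥ k + 1), so the partition is: 1 block(s) of size 1, 2 block(s) of size 2.
In nonincreasing order the block sizes are [2, 2, 1].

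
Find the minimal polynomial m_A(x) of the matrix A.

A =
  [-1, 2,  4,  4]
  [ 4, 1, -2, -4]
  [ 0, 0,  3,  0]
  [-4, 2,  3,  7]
x^3 - 7*x^2 + 15*x - 9

The characteristic polynomial is χ_A(x) = (x - 3)^3*(x - 1), so the eigenvalues are known. The minimal polynomial is
  m_A(x) = Π_λ (x − λ)^{k_λ}
where k_λ is the size of the *largest* Jordan block for λ (equivalently, the smallest k with (A − λI)^k v = 0 for every generalised eigenvector v of λ).

  λ = 1: largest Jordan block has size 1, contributing (x − 1)
  λ = 3: largest Jordan block has size 2, contributing (x − 3)^2

So m_A(x) = (x - 3)^2*(x - 1) = x^3 - 7*x^2 + 15*x - 9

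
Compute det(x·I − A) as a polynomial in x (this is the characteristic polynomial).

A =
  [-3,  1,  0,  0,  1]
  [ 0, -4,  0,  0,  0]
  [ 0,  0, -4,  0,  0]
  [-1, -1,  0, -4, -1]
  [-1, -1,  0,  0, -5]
x^5 + 20*x^4 + 160*x^3 + 640*x^2 + 1280*x + 1024

Expanding det(x·I − A) (e.g. by cofactor expansion or by noting that A is similar to its Jordan form J, which has the same characteristic polynomial as A) gives
  χ_A(x) = x^5 + 20*x^4 + 160*x^3 + 640*x^2 + 1280*x + 1024
which factors as (x + 4)^5. The eigenvalues (with algebraic multiplicities) are λ = -4 with multiplicity 5.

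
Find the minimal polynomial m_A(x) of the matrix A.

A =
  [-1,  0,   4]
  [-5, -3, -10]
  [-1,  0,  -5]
x^2 + 6*x + 9

The characteristic polynomial is χ_A(x) = (x + 3)^3, so the eigenvalues are known. The minimal polynomial is
  m_A(x) = Π_λ (x − λ)^{k_λ}
where k_λ is the size of the *largest* Jordan block for λ (equivalently, the smallest k with (A − λI)^k v = 0 for every generalised eigenvector v of λ).

  λ = -3: largest Jordan block has size 2, contributing (x + 3)^2

So m_A(x) = (x + 3)^2 = x^2 + 6*x + 9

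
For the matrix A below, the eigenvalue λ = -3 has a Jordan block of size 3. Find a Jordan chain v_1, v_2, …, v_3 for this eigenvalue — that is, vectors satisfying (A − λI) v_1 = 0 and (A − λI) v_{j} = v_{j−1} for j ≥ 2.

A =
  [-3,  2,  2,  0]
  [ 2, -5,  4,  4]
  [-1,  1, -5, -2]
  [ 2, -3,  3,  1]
A Jordan chain for λ = -3 of length 3:
v_1 = (2, 0, 0, -1)ᵀ
v_2 = (0, 2, -1, 2)ᵀ
v_3 = (1, 0, 0, 0)ᵀ

Let N = A − (-3)·I. We want v_3 with N^3 v_3 = 0 but N^2 v_3 ≠ 0; then v_{j-1} := N · v_j for j = 3, …, 2.

Pick v_3 = (1, 0, 0, 0)ᵀ.
Then v_2 = N · v_3 = (0, 2, -1, 2)ᵀ.
Then v_1 = N · v_2 = (2, 0, 0, -1)ᵀ.

Sanity check: (A − (-3)·I) v_1 = (0, 0, 0, 0)ᵀ = 0. ✓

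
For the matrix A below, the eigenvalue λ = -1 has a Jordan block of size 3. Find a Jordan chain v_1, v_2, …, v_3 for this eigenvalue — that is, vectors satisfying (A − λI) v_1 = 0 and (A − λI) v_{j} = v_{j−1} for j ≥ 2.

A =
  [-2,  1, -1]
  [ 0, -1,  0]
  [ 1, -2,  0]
A Jordan chain for λ = -1 of length 3:
v_1 = (1, 0, -1)ᵀ
v_2 = (1, 0, -2)ᵀ
v_3 = (0, 1, 0)ᵀ

Let N = A − (-1)·I. We want v_3 with N^3 v_3 = 0 but N^2 v_3 ≠ 0; then v_{j-1} := N · v_j for j = 3, …, 2.

Pick v_3 = (0, 1, 0)ᵀ.
Then v_2 = N · v_3 = (1, 0, -2)ᵀ.
Then v_1 = N · v_2 = (1, 0, -1)ᵀ.

Sanity check: (A − (-1)·I) v_1 = (0, 0, 0)ᵀ = 0. ✓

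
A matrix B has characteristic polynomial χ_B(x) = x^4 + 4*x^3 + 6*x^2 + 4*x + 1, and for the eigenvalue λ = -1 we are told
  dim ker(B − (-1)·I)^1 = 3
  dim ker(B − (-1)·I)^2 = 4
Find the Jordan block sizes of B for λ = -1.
Block sizes for λ = -1: [2, 1, 1]

From the dimensions of kernels of powers, the number of Jordan blocks of size at least j is d_j − d_{j−1} where d_j = dim ker(N^j) (with d_0 = 0). Computing the differences gives [3, 1].
The number of blocks of size exactly k is (#blocks of size ≥ k) − (#blocks of size ≥ k + 1), so the partition is: 2 block(s) of size 1, 1 block(s) of size 2.
In nonincreasing order the block sizes are [2, 1, 1].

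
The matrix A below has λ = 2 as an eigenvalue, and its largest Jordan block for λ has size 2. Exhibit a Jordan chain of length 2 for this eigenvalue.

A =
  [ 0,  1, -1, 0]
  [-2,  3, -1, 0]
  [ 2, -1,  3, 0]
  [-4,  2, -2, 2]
A Jordan chain for λ = 2 of length 2:
v_1 = (-2, -2, 2, -4)ᵀ
v_2 = (1, 0, 0, 0)ᵀ

Let N = A − (2)·I. We want v_2 with N^2 v_2 = 0 but N^1 v_2 ≠ 0; then v_{j-1} := N · v_j for j = 2, …, 2.

Pick v_2 = (1, 0, 0, 0)ᵀ.
Then v_1 = N · v_2 = (-2, -2, 2, -4)ᵀ.

Sanity check: (A − (2)·I) v_1 = (0, 0, 0, 0)ᵀ = 0. ✓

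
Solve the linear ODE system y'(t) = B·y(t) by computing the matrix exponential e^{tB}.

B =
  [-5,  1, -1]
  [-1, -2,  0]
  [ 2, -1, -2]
e^{tB} =
  [t^2*exp(-3*t)/2 - 2*t*exp(-3*t) + exp(-3*t), t*exp(-3*t), t^2*exp(-3*t)/2 - t*exp(-3*t)]
  [t^2*exp(-3*t)/2 - t*exp(-3*t), t*exp(-3*t) + exp(-3*t), t^2*exp(-3*t)/2]
  [-t^2*exp(-3*t)/2 + 2*t*exp(-3*t), -t*exp(-3*t), -t^2*exp(-3*t)/2 + t*exp(-3*t) + exp(-3*t)]

Strategy: write B = P · J · P⁻¹ where J is a Jordan canonical form, so e^{tB} = P · e^{tJ} · P⁻¹, and e^{tJ} can be computed block-by-block.

B has Jordan form
J =
  [-3,  1,  0]
  [ 0, -3,  1]
  [ 0,  0, -3]
(up to reordering of blocks).

Per-block formulas:
  For a 3×3 Jordan block J_3(-3): exp(t · J_3(-3)) = e^(-3t)·(I + t·N + (t^2/2)·N^2), where N is the 3×3 nilpotent shift.

After assembling e^{tJ} and conjugating by P, we get:

e^{tB} =
  [t^2*exp(-3*t)/2 - 2*t*exp(-3*t) + exp(-3*t), t*exp(-3*t), t^2*exp(-3*t)/2 - t*exp(-3*t)]
  [t^2*exp(-3*t)/2 - t*exp(-3*t), t*exp(-3*t) + exp(-3*t), t^2*exp(-3*t)/2]
  [-t^2*exp(-3*t)/2 + 2*t*exp(-3*t), -t*exp(-3*t), -t^2*exp(-3*t)/2 + t*exp(-3*t) + exp(-3*t)]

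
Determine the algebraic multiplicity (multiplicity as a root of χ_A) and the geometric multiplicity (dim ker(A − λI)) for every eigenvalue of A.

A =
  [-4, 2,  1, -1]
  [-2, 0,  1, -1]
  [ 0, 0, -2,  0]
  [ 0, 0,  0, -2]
λ = -2: alg = 4, geom = 3

Step 1 — factor the characteristic polynomial to read off the algebraic multiplicities:
  χ_A(x) = (x + 2)^4

Step 2 — compute geometric multiplicities via the rank-nullity identity g(λ) = n − rank(A − λI):
  rank(A − (-2)·I) = 1, so dim ker(A − (-2)·I) = n − 1 = 3

Summary:
  λ = -2: algebraic multiplicity = 4, geometric multiplicity = 3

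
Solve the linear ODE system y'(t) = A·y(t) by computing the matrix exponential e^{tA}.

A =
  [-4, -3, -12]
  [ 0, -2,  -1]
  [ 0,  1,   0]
e^{tA} =
  [exp(-4*t), -3*t*exp(-t), -3*t*exp(-t) - 3*exp(-t) + 3*exp(-4*t)]
  [0, -t*exp(-t) + exp(-t), -t*exp(-t)]
  [0, t*exp(-t), t*exp(-t) + exp(-t)]

Strategy: write A = P · J · P⁻¹ where J is a Jordan canonical form, so e^{tA} = P · e^{tJ} · P⁻¹, and e^{tJ} can be computed block-by-block.

A has Jordan form
J =
  [-4,  0,  0]
  [ 0, -1,  1]
  [ 0,  0, -1]
(up to reordering of blocks).

Per-block formulas:
  For a 1×1 block at λ = -4: exp(t · [-4]) = [e^(-4t)].
  For a 2×2 Jordan block J_2(-1): exp(t · J_2(-1)) = e^(-1t)·(I + t·N), where N is the 2×2 nilpotent shift.

After assembling e^{tJ} and conjugating by P, we get:

e^{tA} =
  [exp(-4*t), -3*t*exp(-t), -3*t*exp(-t) - 3*exp(-t) + 3*exp(-4*t)]
  [0, -t*exp(-t) + exp(-t), -t*exp(-t)]
  [0, t*exp(-t), t*exp(-t) + exp(-t)]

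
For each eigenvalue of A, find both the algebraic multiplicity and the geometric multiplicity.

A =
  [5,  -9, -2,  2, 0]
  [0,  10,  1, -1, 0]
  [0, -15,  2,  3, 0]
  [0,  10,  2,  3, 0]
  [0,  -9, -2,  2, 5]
λ = 5: alg = 5, geom = 3

Step 1 — factor the characteristic polynomial to read off the algebraic multiplicities:
  χ_A(x) = (x - 5)^5

Step 2 — compute geometric multiplicities via the rank-nullity identity g(λ) = n − rank(A − λI):
  rank(A − (5)·I) = 2, so dim ker(A − (5)·I) = n − 2 = 3

Summary:
  λ = 5: algebraic multiplicity = 5, geometric multiplicity = 3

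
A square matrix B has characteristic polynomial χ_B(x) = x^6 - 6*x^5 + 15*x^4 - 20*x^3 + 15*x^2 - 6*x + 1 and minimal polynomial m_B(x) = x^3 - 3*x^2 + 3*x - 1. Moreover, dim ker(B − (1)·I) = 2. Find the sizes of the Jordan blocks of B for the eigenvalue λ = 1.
Block sizes for λ = 1: [3, 3]

Step 1 — from the characteristic polynomial, algebraic multiplicity of λ = 1 is 6. From dim ker(B − (1)·I) = 2, there are exactly 2 Jordan blocks for λ = 1.
Step 2 — from the minimal polynomial, the factor (x − 1)^3 tells us the largest block for λ = 1 has size 3.
Step 3 — with total size 6, 2 blocks, and largest block 3, the block sizes (in nonincreasing order) are [3, 3].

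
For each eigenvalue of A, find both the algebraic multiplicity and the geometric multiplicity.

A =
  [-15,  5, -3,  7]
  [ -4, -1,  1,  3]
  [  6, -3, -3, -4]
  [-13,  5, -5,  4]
λ = -4: alg = 3, geom = 1; λ = -3: alg = 1, geom = 1

Step 1 — factor the characteristic polynomial to read off the algebraic multiplicities:
  χ_A(x) = (x + 3)*(x + 4)^3

Step 2 — compute geometric multiplicities via the rank-nullity identity g(λ) = n − rank(A − λI):
  rank(A − (-4)·I) = 3, so dim ker(A − (-4)·I) = n − 3 = 1
  rank(A − (-3)·I) = 3, so dim ker(A − (-3)·I) = n − 3 = 1

Summary:
  λ = -4: algebraic multiplicity = 3, geometric multiplicity = 1
  λ = -3: algebraic multiplicity = 1, geometric multiplicity = 1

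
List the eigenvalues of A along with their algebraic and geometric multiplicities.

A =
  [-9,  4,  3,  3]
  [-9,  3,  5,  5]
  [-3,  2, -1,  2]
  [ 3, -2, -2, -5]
λ = -3: alg = 4, geom = 2

Step 1 — factor the characteristic polynomial to read off the algebraic multiplicities:
  χ_A(x) = (x + 3)^4

Step 2 — compute geometric multiplicities via the rank-nullity identity g(λ) = n − rank(A − λI):
  rank(A − (-3)·I) = 2, so dim ker(A − (-3)·I) = n − 2 = 2

Summary:
  λ = -3: algebraic multiplicity = 4, geometric multiplicity = 2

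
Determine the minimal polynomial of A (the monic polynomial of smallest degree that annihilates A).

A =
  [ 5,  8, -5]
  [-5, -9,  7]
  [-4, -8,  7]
x^3 - 3*x^2 + 3*x - 1

The characteristic polynomial is χ_A(x) = (x - 1)^3, so the eigenvalues are known. The minimal polynomial is
  m_A(x) = Π_λ (x − λ)^{k_λ}
where k_λ is the size of the *largest* Jordan block for λ (equivalently, the smallest k with (A − λI)^k v = 0 for every generalised eigenvector v of λ).

  λ = 1: largest Jordan block has size 3, contributing (x − 1)^3

So m_A(x) = (x - 1)^3 = x^3 - 3*x^2 + 3*x - 1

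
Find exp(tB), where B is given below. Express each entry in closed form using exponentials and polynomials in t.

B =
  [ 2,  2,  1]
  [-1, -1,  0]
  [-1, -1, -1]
e^{tB} =
  [t^2/2 + 2*t + 1, t^2/2 + 2*t, t^2/2 + t]
  [-t^2/2 - t, -t^2/2 - t + 1, -t^2/2]
  [-t, -t, 1 - t]

Strategy: write B = P · J · P⁻¹ where J is a Jordan canonical form, so e^{tB} = P · e^{tJ} · P⁻¹, and e^{tJ} can be computed block-by-block.

B has Jordan form
J =
  [0, 1, 0]
  [0, 0, 1]
  [0, 0, 0]
(up to reordering of blocks).

Per-block formulas:
  For a 3×3 Jordan block J_3(0): exp(t · J_3(0)) = e^(0t)·(I + t·N + (t^2/2)·N^2), where N is the 3×3 nilpotent shift.

After assembling e^{tJ} and conjugating by P, we get:

e^{tB} =
  [t^2/2 + 2*t + 1, t^2/2 + 2*t, t^2/2 + t]
  [-t^2/2 - t, -t^2/2 - t + 1, -t^2/2]
  [-t, -t, 1 - t]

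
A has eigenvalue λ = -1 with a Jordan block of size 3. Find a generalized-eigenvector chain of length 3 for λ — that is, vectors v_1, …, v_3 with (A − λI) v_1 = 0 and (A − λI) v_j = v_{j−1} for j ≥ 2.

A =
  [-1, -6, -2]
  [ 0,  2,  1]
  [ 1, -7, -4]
A Jordan chain for λ = -1 of length 3:
v_1 = (-2, 1, -3)ᵀ
v_2 = (0, 0, 1)ᵀ
v_3 = (1, 0, 0)ᵀ

Let N = A − (-1)·I. We want v_3 with N^3 v_3 = 0 but N^2 v_3 ≠ 0; then v_{j-1} := N · v_j for j = 3, …, 2.

Pick v_3 = (1, 0, 0)ᵀ.
Then v_2 = N · v_3 = (0, 0, 1)ᵀ.
Then v_1 = N · v_2 = (-2, 1, -3)ᵀ.

Sanity check: (A − (-1)·I) v_1 = (0, 0, 0)ᵀ = 0. ✓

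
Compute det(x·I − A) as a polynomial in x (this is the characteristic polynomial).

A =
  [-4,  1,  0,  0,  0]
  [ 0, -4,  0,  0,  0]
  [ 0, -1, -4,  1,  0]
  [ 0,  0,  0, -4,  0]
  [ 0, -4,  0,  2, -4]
x^5 + 20*x^4 + 160*x^3 + 640*x^2 + 1280*x + 1024

Expanding det(x·I − A) (e.g. by cofactor expansion or by noting that A is similar to its Jordan form J, which has the same characteristic polynomial as A) gives
  χ_A(x) = x^5 + 20*x^4 + 160*x^3 + 640*x^2 + 1280*x + 1024
which factors as (x + 4)^5. The eigenvalues (with algebraic multiplicities) are λ = -4 with multiplicity 5.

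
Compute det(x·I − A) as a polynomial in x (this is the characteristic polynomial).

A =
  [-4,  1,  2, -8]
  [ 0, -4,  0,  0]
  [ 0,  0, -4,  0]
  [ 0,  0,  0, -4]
x^4 + 16*x^3 + 96*x^2 + 256*x + 256

Expanding det(x·I − A) (e.g. by cofactor expansion or by noting that A is similar to its Jordan form J, which has the same characteristic polynomial as A) gives
  χ_A(x) = x^4 + 16*x^3 + 96*x^2 + 256*x + 256
which factors as (x + 4)^4. The eigenvalues (with algebraic multiplicities) are λ = -4 with multiplicity 4.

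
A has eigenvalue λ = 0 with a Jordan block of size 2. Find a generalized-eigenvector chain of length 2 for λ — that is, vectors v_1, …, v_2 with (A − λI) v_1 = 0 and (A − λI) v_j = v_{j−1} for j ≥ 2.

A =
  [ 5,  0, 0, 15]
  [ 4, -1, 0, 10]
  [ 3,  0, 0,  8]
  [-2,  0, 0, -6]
A Jordan chain for λ = 0 of length 2:
v_1 = (0, 0, 1, 0)ᵀ
v_2 = (3, 2, 0, -1)ᵀ

Let N = A − (0)·I. We want v_2 with N^2 v_2 = 0 but N^1 v_2 ≠ 0; then v_{j-1} := N · v_j for j = 2, …, 2.

Pick v_2 = (3, 2, 0, -1)ᵀ.
Then v_1 = N · v_2 = (0, 0, 1, 0)ᵀ.

Sanity check: (A − (0)·I) v_1 = (0, 0, 0, 0)ᵀ = 0. ✓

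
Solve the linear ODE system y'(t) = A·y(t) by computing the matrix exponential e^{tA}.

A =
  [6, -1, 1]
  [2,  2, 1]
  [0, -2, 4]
e^{tA} =
  [t^2*exp(4*t) + 2*t*exp(4*t) + exp(4*t), -t^2*exp(4*t) - t*exp(4*t), t^2*exp(4*t)/2 + t*exp(4*t)]
  [2*t*exp(4*t), -2*t*exp(4*t) + exp(4*t), t*exp(4*t)]
  [-2*t^2*exp(4*t), 2*t^2*exp(4*t) - 2*t*exp(4*t), -t^2*exp(4*t) + exp(4*t)]

Strategy: write A = P · J · P⁻¹ where J is a Jordan canonical form, so e^{tA} = P · e^{tJ} · P⁻¹, and e^{tJ} can be computed block-by-block.

A has Jordan form
J =
  [4, 1, 0]
  [0, 4, 1]
  [0, 0, 4]
(up to reordering of blocks).

Per-block formulas:
  For a 3×3 Jordan block J_3(4): exp(t · J_3(4)) = e^(4t)·(I + t·N + (t^2/2)·N^2), where N is the 3×3 nilpotent shift.

After assembling e^{tJ} and conjugating by P, we get:

e^{tA} =
  [t^2*exp(4*t) + 2*t*exp(4*t) + exp(4*t), -t^2*exp(4*t) - t*exp(4*t), t^2*exp(4*t)/2 + t*exp(4*t)]
  [2*t*exp(4*t), -2*t*exp(4*t) + exp(4*t), t*exp(4*t)]
  [-2*t^2*exp(4*t), 2*t^2*exp(4*t) - 2*t*exp(4*t), -t^2*exp(4*t) + exp(4*t)]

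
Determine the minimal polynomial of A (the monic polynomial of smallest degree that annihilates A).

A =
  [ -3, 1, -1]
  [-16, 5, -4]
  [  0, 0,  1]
x^2 - 2*x + 1

The characteristic polynomial is χ_A(x) = (x - 1)^3, so the eigenvalues are known. The minimal polynomial is
  m_A(x) = Π_λ (x − λ)^{k_λ}
where k_λ is the size of the *largest* Jordan block for λ (equivalently, the smallest k with (A − λI)^k v = 0 for every generalised eigenvector v of λ).

  λ = 1: largest Jordan block has size 2, contributing (x − 1)^2

So m_A(x) = (x - 1)^2 = x^2 - 2*x + 1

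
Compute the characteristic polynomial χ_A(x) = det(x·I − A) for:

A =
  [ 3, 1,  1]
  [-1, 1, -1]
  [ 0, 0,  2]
x^3 - 6*x^2 + 12*x - 8

Expanding det(x·I − A) (e.g. by cofactor expansion or by noting that A is similar to its Jordan form J, which has the same characteristic polynomial as A) gives
  χ_A(x) = x^3 - 6*x^2 + 12*x - 8
which factors as (x - 2)^3. The eigenvalues (with algebraic multiplicities) are λ = 2 with multiplicity 3.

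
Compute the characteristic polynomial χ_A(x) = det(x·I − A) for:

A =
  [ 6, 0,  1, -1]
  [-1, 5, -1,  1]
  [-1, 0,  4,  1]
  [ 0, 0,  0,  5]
x^4 - 20*x^3 + 150*x^2 - 500*x + 625

Expanding det(x·I − A) (e.g. by cofactor expansion or by noting that A is similar to its Jordan form J, which has the same characteristic polynomial as A) gives
  χ_A(x) = x^4 - 20*x^3 + 150*x^2 - 500*x + 625
which factors as (x - 5)^4. The eigenvalues (with algebraic multiplicities) are λ = 5 with multiplicity 4.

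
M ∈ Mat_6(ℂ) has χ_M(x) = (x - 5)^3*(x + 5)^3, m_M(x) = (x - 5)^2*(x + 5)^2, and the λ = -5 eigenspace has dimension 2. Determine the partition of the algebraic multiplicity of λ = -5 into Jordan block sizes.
Block sizes for λ = -5: [2, 1]

Step 1 — from the characteristic polynomial, algebraic multiplicity of λ = -5 is 3. From dim ker(M − (-5)·I) = 2, there are exactly 2 Jordan blocks for λ = -5.
Step 2 — from the minimal polynomial, the factor (x + 5)^2 tells us the largest block for λ = -5 has size 2.
Step 3 — with total size 3, 2 blocks, and largest block 2, the block sizes (in nonincreasing order) are [2, 1].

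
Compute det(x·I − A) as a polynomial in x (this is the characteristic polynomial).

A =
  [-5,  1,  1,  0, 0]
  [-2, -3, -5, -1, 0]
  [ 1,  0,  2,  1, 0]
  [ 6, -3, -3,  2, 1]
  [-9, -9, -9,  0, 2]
x^5 + 2*x^4 - 20*x^3 - 8*x^2 + 128*x - 128

Expanding det(x·I − A) (e.g. by cofactor expansion or by noting that A is similar to its Jordan form J, which has the same characteristic polynomial as A) gives
  χ_A(x) = x^5 + 2*x^4 - 20*x^3 - 8*x^2 + 128*x - 128
which factors as (x - 2)^3*(x + 4)^2. The eigenvalues (with algebraic multiplicities) are λ = -4 with multiplicity 2, λ = 2 with multiplicity 3.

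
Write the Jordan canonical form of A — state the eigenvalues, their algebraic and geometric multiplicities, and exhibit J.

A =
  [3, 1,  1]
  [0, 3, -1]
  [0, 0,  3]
J_3(3)

The characteristic polynomial is
  det(x·I − A) = x^3 - 9*x^2 + 27*x - 27 = (x - 3)^3

Eigenvalues and multiplicities (the geometric multiplicity of λ is n − rank(A − λI), which equals the number of Jordan blocks for λ):
  λ = 3: algebraic multiplicity = 3, geometric multiplicity = 1

Determining the block sizes for each eigenvalue:
  λ = 3: one block (gm = 1), so the single block has size am = 3 → block sizes [3]

Assembling the blocks gives a Jordan form
J =
  [3, 1, 0]
  [0, 3, 1]
  [0, 0, 3]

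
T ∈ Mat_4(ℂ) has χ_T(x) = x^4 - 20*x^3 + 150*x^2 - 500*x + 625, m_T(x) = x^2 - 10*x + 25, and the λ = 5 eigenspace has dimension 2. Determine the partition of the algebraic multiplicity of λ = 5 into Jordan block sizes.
Block sizes for λ = 5: [2, 2]

Step 1 — from the characteristic polynomial, algebraic multiplicity of λ = 5 is 4. From dim ker(T − (5)·I) = 2, there are exactly 2 Jordan blocks for λ = 5.
Step 2 — from the minimal polynomial, the factor (x − 5)^2 tells us the largest block for λ = 5 has size 2.
Step 3 — with total size 4, 2 blocks, and largest block 2, the block sizes (in nonincreasing order) are [2, 2].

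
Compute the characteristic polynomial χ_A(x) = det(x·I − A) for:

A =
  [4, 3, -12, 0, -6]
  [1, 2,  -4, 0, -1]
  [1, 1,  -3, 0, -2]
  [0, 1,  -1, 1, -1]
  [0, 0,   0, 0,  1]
x^5 - 5*x^4 + 10*x^3 - 10*x^2 + 5*x - 1

Expanding det(x·I − A) (e.g. by cofactor expansion or by noting that A is similar to its Jordan form J, which has the same characteristic polynomial as A) gives
  χ_A(x) = x^5 - 5*x^4 + 10*x^3 - 10*x^2 + 5*x - 1
which factors as (x - 1)^5. The eigenvalues (with algebraic multiplicities) are λ = 1 with multiplicity 5.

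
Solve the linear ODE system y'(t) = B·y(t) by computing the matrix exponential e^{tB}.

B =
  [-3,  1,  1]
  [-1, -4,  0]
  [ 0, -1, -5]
e^{tB} =
  [t*exp(-4*t) + exp(-4*t), t*exp(-4*t), t*exp(-4*t)]
  [-t^2*exp(-4*t)/2 - t*exp(-4*t), -t^2*exp(-4*t)/2 + exp(-4*t), -t^2*exp(-4*t)/2]
  [t^2*exp(-4*t)/2, t^2*exp(-4*t)/2 - t*exp(-4*t), t^2*exp(-4*t)/2 - t*exp(-4*t) + exp(-4*t)]

Strategy: write B = P · J · P⁻¹ where J is a Jordan canonical form, so e^{tB} = P · e^{tJ} · P⁻¹, and e^{tJ} can be computed block-by-block.

B has Jordan form
J =
  [-4,  1,  0]
  [ 0, -4,  1]
  [ 0,  0, -4]
(up to reordering of blocks).

Per-block formulas:
  For a 3×3 Jordan block J_3(-4): exp(t · J_3(-4)) = e^(-4t)·(I + t·N + (t^2/2)·N^2), where N is the 3×3 nilpotent shift.

After assembling e^{tJ} and conjugating by P, we get:

e^{tB} =
  [t*exp(-4*t) + exp(-4*t), t*exp(-4*t), t*exp(-4*t)]
  [-t^2*exp(-4*t)/2 - t*exp(-4*t), -t^2*exp(-4*t)/2 + exp(-4*t), -t^2*exp(-4*t)/2]
  [t^2*exp(-4*t)/2, t^2*exp(-4*t)/2 - t*exp(-4*t), t^2*exp(-4*t)/2 - t*exp(-4*t) + exp(-4*t)]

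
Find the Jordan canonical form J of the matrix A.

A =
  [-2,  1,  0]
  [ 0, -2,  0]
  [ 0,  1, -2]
J_2(-2) ⊕ J_1(-2)

The characteristic polynomial is
  det(x·I − A) = x^3 + 6*x^2 + 12*x + 8 = (x + 2)^3

Eigenvalues and multiplicities (the geometric multiplicity of λ is n − rank(A − λI), which equals the number of Jordan blocks for λ):
  λ = -2: algebraic multiplicity = 3, geometric multiplicity = 2

Determining the block sizes for each eigenvalue:
  λ = -2: 2 blocks summing to 3 forces exactly one block of size 2 and the rest size 1 → block sizes [2, 1]

Assembling the blocks gives a Jordan form
J =
  [-2,  1,  0]
  [ 0, -2,  0]
  [ 0,  0, -2]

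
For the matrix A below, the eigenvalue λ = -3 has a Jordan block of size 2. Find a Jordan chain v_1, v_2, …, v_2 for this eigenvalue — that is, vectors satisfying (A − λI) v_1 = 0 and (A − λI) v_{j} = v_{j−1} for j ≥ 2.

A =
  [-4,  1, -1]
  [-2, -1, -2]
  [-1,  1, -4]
A Jordan chain for λ = -3 of length 2:
v_1 = (-1, -2, -1)ᵀ
v_2 = (1, 0, 0)ᵀ

Let N = A − (-3)·I. We want v_2 with N^2 v_2 = 0 but N^1 v_2 ≠ 0; then v_{j-1} := N · v_j for j = 2, …, 2.

Pick v_2 = (1, 0, 0)ᵀ.
Then v_1 = N · v_2 = (-1, -2, -1)ᵀ.

Sanity check: (A − (-3)·I) v_1 = (0, 0, 0)ᵀ = 0. ✓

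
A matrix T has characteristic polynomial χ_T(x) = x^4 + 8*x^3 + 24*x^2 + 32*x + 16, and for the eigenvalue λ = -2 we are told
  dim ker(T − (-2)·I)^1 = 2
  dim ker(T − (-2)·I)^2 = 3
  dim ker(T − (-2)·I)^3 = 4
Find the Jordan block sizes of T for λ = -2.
Block sizes for λ = -2: [3, 1]

From the dimensions of kernels of powers, the number of Jordan blocks of size at least j is d_j − d_{j−1} where d_j = dim ker(N^j) (with d_0 = 0). Computing the differences gives [2, 1, 1].
The number of blocks of size exactly k is (#blocks of size ≥ k) − (#blocks of size ≥ k + 1), so the partition is: 1 block(s) of size 1, 1 block(s) of size 3.
In nonincreasing order the block sizes are [3, 1].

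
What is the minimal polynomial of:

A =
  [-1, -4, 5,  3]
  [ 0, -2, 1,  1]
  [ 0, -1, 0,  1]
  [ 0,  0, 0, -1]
x^3 + 3*x^2 + 3*x + 1

The characteristic polynomial is χ_A(x) = (x + 1)^4, so the eigenvalues are known. The minimal polynomial is
  m_A(x) = Π_λ (x − λ)^{k_λ}
where k_λ is the size of the *largest* Jordan block for λ (equivalently, the smallest k with (A − λI)^k v = 0 for every generalised eigenvector v of λ).

  λ = -1: largest Jordan block has size 3, contributing (x + 1)^3

So m_A(x) = (x + 1)^3 = x^3 + 3*x^2 + 3*x + 1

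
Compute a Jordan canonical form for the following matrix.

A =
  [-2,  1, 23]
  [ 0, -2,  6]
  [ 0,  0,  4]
J_2(-2) ⊕ J_1(4)

The characteristic polynomial is
  det(x·I − A) = x^3 - 12*x - 16 = (x - 4)*(x + 2)^2

Eigenvalues and multiplicities (the geometric multiplicity of λ is n − rank(A − λI), which equals the number of Jordan blocks for λ):
  λ = -2: algebraic multiplicity = 2, geometric multiplicity = 1
  λ = 4: algebraic multiplicity = 1, geometric multiplicity = 1

Determining the block sizes for each eigenvalue:
  λ = -2: one block (gm = 1), so the single block has size am = 2 → block sizes [2]
  λ = 4: one block (gm = 1), so the single block has size am = 1 → block sizes [1]

Assembling the blocks gives a Jordan form
J =
  [-2,  1, 0]
  [ 0, -2, 0]
  [ 0,  0, 4]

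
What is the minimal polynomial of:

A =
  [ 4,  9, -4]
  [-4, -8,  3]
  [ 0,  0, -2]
x^3 + 6*x^2 + 12*x + 8

The characteristic polynomial is χ_A(x) = (x + 2)^3, so the eigenvalues are known. The minimal polynomial is
  m_A(x) = Π_λ (x − λ)^{k_λ}
where k_λ is the size of the *largest* Jordan block for λ (equivalently, the smallest k with (A − λI)^k v = 0 for every generalised eigenvector v of λ).

  λ = -2: largest Jordan block has size 3, contributing (x + 2)^3

So m_A(x) = (x + 2)^3 = x^3 + 6*x^2 + 12*x + 8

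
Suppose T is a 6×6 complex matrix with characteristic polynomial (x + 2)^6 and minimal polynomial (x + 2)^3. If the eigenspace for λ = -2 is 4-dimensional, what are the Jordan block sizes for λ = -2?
Block sizes for λ = -2: [3, 1, 1, 1]

Step 1 — from the characteristic polynomial, algebraic multiplicity of λ = -2 is 6. From dim ker(T − (-2)·I) = 4, there are exactly 4 Jordan blocks for λ = -2.
Step 2 — from the minimal polynomial, the factor (x + 2)^3 tells us the largest block for λ = -2 has size 3.
Step 3 — with total size 6, 4 blocks, and largest block 3, the block sizes (in nonincreasing order) are [3, 1, 1, 1].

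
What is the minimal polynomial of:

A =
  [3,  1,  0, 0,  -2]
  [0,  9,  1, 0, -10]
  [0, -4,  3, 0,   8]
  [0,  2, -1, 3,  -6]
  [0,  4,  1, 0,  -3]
x^3 - 9*x^2 + 27*x - 27

The characteristic polynomial is χ_A(x) = (x - 3)^5, so the eigenvalues are known. The minimal polynomial is
  m_A(x) = Π_λ (x − λ)^{k_λ}
where k_λ is the size of the *largest* Jordan block for λ (equivalently, the smallest k with (A − λI)^k v = 0 for every generalised eigenvector v of λ).

  λ = 3: largest Jordan block has size 3, contributing (x − 3)^3

So m_A(x) = (x - 3)^3 = x^3 - 9*x^2 + 27*x - 27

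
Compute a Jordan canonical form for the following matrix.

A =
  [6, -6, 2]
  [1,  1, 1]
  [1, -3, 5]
J_2(4) ⊕ J_1(4)

The characteristic polynomial is
  det(x·I − A) = x^3 - 12*x^2 + 48*x - 64 = (x - 4)^3

Eigenvalues and multiplicities (the geometric multiplicity of λ is n − rank(A − λI), which equals the number of Jordan blocks for λ):
  λ = 4: algebraic multiplicity = 3, geometric multiplicity = 2

Determining the block sizes for each eigenvalue:
  λ = 4: 2 blocks summing to 3 forces exactly one block of size 2 and the rest size 1 → block sizes [2, 1]

Assembling the blocks gives a Jordan form
J =
  [4, 1, 0]
  [0, 4, 0]
  [0, 0, 4]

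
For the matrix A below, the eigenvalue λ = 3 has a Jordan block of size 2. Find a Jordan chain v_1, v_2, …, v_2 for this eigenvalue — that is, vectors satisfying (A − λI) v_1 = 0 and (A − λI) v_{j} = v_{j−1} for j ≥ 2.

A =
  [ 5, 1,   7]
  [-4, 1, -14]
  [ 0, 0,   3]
A Jordan chain for λ = 3 of length 2:
v_1 = (2, -4, 0)ᵀ
v_2 = (1, 0, 0)ᵀ

Let N = A − (3)·I. We want v_2 with N^2 v_2 = 0 but N^1 v_2 ≠ 0; then v_{j-1} := N · v_j for j = 2, …, 2.

Pick v_2 = (1, 0, 0)ᵀ.
Then v_1 = N · v_2 = (2, -4, 0)ᵀ.

Sanity check: (A − (3)·I) v_1 = (0, 0, 0)ᵀ = 0. ✓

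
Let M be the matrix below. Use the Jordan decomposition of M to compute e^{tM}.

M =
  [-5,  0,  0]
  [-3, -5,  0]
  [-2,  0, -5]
e^{tM} =
  [exp(-5*t), 0, 0]
  [-3*t*exp(-5*t), exp(-5*t), 0]
  [-2*t*exp(-5*t), 0, exp(-5*t)]

Strategy: write M = P · J · P⁻¹ where J is a Jordan canonical form, so e^{tM} = P · e^{tJ} · P⁻¹, and e^{tJ} can be computed block-by-block.

M has Jordan form
J =
  [-5,  1,  0]
  [ 0, -5,  0]
  [ 0,  0, -5]
(up to reordering of blocks).

Per-block formulas:
  For a 1×1 block at λ = -5: exp(t · [-5]) = [e^(-5t)].
  For a 2×2 Jordan block J_2(-5): exp(t · J_2(-5)) = e^(-5t)·(I + t·N), where N is the 2×2 nilpotent shift.

After assembling e^{tJ} and conjugating by P, we get:

e^{tM} =
  [exp(-5*t), 0, 0]
  [-3*t*exp(-5*t), exp(-5*t), 0]
  [-2*t*exp(-5*t), 0, exp(-5*t)]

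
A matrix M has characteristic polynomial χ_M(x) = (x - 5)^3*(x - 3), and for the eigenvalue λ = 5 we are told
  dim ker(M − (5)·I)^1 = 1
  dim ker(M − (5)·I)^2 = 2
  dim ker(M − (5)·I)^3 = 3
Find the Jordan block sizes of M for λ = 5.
Block sizes for λ = 5: [3]

From the dimensions of kernels of powers, the number of Jordan blocks of size at least j is d_j − d_{j−1} where d_j = dim ker(N^j) (with d_0 = 0). Computing the differences gives [1, 1, 1].
The number of blocks of size exactly k is (#blocks of size ≥ k) − (#blocks of size ≥ k + 1), so the partition is: 1 block(s) of size 3.
In nonincreasing order the block sizes are [3].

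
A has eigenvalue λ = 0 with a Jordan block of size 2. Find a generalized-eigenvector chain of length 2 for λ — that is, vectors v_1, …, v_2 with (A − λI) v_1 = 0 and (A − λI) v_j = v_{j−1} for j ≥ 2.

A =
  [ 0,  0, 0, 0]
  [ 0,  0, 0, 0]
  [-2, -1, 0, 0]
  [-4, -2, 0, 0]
A Jordan chain for λ = 0 of length 2:
v_1 = (0, 0, -2, -4)ᵀ
v_2 = (1, 0, 0, 0)ᵀ

Let N = A − (0)·I. We want v_2 with N^2 v_2 = 0 but N^1 v_2 ≠ 0; then v_{j-1} := N · v_j for j = 2, …, 2.

Pick v_2 = (1, 0, 0, 0)ᵀ.
Then v_1 = N · v_2 = (0, 0, -2, -4)ᵀ.

Sanity check: (A − (0)·I) v_1 = (0, 0, 0, 0)ᵀ = 0. ✓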